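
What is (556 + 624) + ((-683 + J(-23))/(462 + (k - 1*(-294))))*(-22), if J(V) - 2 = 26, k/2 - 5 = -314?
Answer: 88625/69 ≈ 1284.4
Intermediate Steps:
k = -618 (k = 10 + 2*(-314) = 10 - 628 = -618)
J(V) = 28 (J(V) = 2 + 26 = 28)
(556 + 624) + ((-683 + J(-23))/(462 + (k - 1*(-294))))*(-22) = (556 + 624) + ((-683 + 28)/(462 + (-618 - 1*(-294))))*(-22) = 1180 - 655/(462 + (-618 + 294))*(-22) = 1180 - 655/(462 - 324)*(-22) = 1180 - 655/138*(-22) = 1180 + 7205/69 = 88625/69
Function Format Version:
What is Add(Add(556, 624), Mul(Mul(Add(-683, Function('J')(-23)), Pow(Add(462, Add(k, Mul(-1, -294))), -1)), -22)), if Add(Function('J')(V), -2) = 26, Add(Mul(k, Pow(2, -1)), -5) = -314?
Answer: Rational(88625, 69) ≈ 1284.4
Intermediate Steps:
k = -618 (k = Add(10, Mul(2, -314)) = Add(10, -628) = -618)
Function('J')(V) = 28 (Function('J')(V) = Add(2, 26) = 28)
Add(Add(556, 624), Mul(Mul(Add(-683, Function('J')(-23)), Pow(Add(462, Add(k, Mul(-1, -294))), -1)), -22)) = Add(Add(556, 624), Mul(Mul(Add(-683, 28), Pow(Add(462, Add(-618, Mul(-1, -294))), -1)), -22)) = Add(1180, Mul(Mul(-655, Pow(Add(462, Add(-618, 294)), -1)), -22)) = Add(1180, Mul(Mul(-655, Pow(Add(462, -324), -1)), -22)) = Add(1180, Mul(Mul(-655, Pow(138, -1)), -22)) = Add(1180, Mul(Mul(-655, Rational(1, 138)), -22)) = Add(1180, Mul(Rational(-655, 138), -22)) = Add(1180, Rational(7205, 69)) = Rational(88625, 69)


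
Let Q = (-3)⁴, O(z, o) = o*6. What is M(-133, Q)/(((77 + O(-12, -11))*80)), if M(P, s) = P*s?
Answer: -10773/880 ≈ -12.242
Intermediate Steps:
O(z, o) = 6*o
Q = 81
M(-133, Q)/(((77 + O(-12, -11))*80)) = (-133*81)/(((77 + 6*(-11))*80)) = -10773*1/(80*(77 - 66)) = -10773/(11*80) = -10773/880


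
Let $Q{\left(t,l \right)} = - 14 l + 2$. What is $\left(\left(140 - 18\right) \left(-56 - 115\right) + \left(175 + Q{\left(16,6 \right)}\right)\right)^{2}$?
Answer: $431351361$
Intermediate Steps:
$Q{\left(t,l \right)} = 2 - 14 l$
$\left(\left(140 - 18\right) \left(-56 - 115\right) + \left(175 + Q{\left(16,6 \right)}\right)\right)^{2} = \left(\left(140 - 18\right) \left(-56 - 115\right) + \left(175 + \left(2 - 84\right)\right)\right)^{2} = \left(122 \left(-171\right) + \left(175 + \left(2 - 84\right)\right)\right)^{2} = \left(-20862 + \left(175 - 82\right)\right)^{2} = \left(-20862 + 93\right)^{2} = \left(-20769\right)^{2} = 431351361$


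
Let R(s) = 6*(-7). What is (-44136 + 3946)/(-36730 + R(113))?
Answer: 20095/18386 ≈ 1.0930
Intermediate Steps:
R(s) = -42
(-44136 + 3946)/(-36730 + R(113)) = (-44136 + 3946)/(-36730 - 42) = -40190/(-36772) = -40190*(-1/36772) = 20095/18386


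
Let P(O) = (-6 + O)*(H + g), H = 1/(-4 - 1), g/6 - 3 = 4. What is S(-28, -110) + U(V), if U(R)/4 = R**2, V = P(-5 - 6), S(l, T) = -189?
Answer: 50490511/25 ≈ 2.0196e+6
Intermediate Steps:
g = 42 (g = 18 + 6*4 = 18 + 24 = 42)
H = -1/5 (H = 1/(-5) = -1/5 ≈ -0.20000)
P(O) = -1254/5 + 209*O/5 (P(O) = (-6 + O)*(-1/5 + 42) = (-6 + O)*(209/5) = -1254/5 + 209*O/5)
V = -3553/5 (V = -1254/5 + 209*(-5 - 6)/5 = -1254/5 + (209/5)*(-11) = -1254/5 - 2299/5 = -3553/5 ≈ -710.60)
U(R) = 4*R**2
S(-28, -110) + U(V) = -189 + 4*(-3553/5)**2 = -189 + 4*(12623809/25) = -189 + 50495236/25 = 50490511/25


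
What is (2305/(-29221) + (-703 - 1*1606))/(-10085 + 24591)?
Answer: -33736797/211939913 ≈ -0.15918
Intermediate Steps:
(2305/(-29221) + (-703 - 1*1606))/(-10085 + 24591) = (2305*(-1/29221) + (-703 - 1606))/14506 = (-2305/29221 - 2309)*(1/14506) = -67473594/29221*1/14506 = -33736797/211939913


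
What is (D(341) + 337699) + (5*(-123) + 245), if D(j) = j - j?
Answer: 337329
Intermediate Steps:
D(j) = 0
(D(341) + 337699) + (5*(-123) + 245) = (0 + 337699) + (5*(-123) + 245) = 337699 + (-615 + 245) = 337699 - 370 = 337329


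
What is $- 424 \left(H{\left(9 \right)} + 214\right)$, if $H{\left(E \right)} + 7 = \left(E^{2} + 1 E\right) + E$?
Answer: $-129744$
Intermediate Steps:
$H{\left(E \right)} = -7 + E^{2} + 2 E$ ($H{\left(E \right)} = -7 + \left(\left(E^{2} + 1 E\right) + E\right) = -7 + \left(\left(E^{2} + E\right) + E\right) = -7 + \left(\left(E + E^{2}\right) + E\right) = -7 + \left(E^{2} + 2 E\right) = -7 + E^{2} + 2 E$)
$- 424 \left(H{\left(9 \right)} + 214\right) = - 424 \left(\left(-7 + 9^{2} + 2 \cdot 9\right) + 214\right) = - 424 \left(\left(-7 + 81 + 18\right) + 214\right) = - 424 \left(92 + 214\right) = \left(-424\right) 306 = -129744$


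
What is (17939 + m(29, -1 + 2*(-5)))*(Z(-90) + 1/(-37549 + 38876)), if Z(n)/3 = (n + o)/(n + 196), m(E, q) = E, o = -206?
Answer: -10585577680/70331 ≈ -1.5051e+5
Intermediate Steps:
Z(n) = 3*(-206 + n)/(196 + n) (Z(n) = 3*((n - 206)/(n + 196)) = 3*((-206 + n)/(196 + n)) = 3*(-206 + n)/(196 + n))
(17939 + m(29, -1 + 2*(-5)))*(Z(-90) + 1/(-37549 + 38876)) = (17939 + 29)*(3*(-206 - 90)/(196 - 90) + 1/(-37549 + 38876)) = 17968*(3*(-296)/106 + 1/1327) = 17968*(3*(1/106)*(-296) + 1/1327) = 17968*(-444/53 + 1/1327) = 17968*(-589135/70331) = -10585577680/70331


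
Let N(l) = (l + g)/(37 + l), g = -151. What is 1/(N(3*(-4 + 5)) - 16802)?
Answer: -10/168057 ≈ -5.9504e-5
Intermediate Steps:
N(l) = (-151 + l)/(37 + l) (N(l) = (l - 151)/(37 + l) = (-151 + l)/(37 + l))
1/(N(3*(-4 + 5)) - 16802) = 1/((-151 + 3*(-4 + 5))/(37 + 3*(-4 + 5)) - 16802) = 1/((-151 + 3*1)/(37 + 3*1) - 16802) = 1/((-151 + 3)/(37 + 3) - 16802) = 1/(-148/40 - 16802) = 1/((1/40)*(-148) - 16802) = 1/(-37/10 - 16802) = 1/(-168057/10) = -10/168057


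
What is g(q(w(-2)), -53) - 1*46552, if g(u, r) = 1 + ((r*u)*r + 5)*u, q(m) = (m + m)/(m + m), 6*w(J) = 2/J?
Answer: -43737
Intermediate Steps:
w(J) = 1/(3*J) (w(J) = (2/J)/6 = 1/(3*J))
q(m) = 1 (q(m) = (2*m)/((2*m)) = (2*m)*(1/(2*m)) = 1)
g(u, r) = 1 + u*(5 + u*r²) (g(u, r) = 1 + (u*r² + 5)*u = 1 + (5 + u*r²)*u = 1 + u*(5 + u*r²))
g(q(w(-2)), -53) - 1*46552 = (1 + 5*1 + (-53)²*1²) - 1*46552 = (1 + 5 + 2809*1) - 46552 = (1 + 5 + 2809) - 46552 = 2815 - 46552 = -43737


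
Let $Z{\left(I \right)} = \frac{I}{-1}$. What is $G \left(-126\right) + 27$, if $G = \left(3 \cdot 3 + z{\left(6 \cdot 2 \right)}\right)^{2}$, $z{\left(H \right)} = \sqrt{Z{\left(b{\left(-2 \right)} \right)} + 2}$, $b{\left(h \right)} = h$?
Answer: $-15219$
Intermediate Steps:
$Z{\left(I \right)} = - I$ ($Z{\left(I \right)} = I \left(-1\right) = - I$)
$z{\left(H \right)} = 2$ ($z{\left(H \right)} = \sqrt{\left(-1\right) \left(-2\right) + 2} = \sqrt{2 + 2} = \sqrt{4} = 2$)
$G = 121$ ($G = \left(3 \cdot 3 + 2\right)^{2} = \left(9 + 2\right)^{2} = 11^{2} = 121$)
$G \left(-126\right) + 27 = 121 \left(-126\right) + 27 = -15246 + 27 = -15219$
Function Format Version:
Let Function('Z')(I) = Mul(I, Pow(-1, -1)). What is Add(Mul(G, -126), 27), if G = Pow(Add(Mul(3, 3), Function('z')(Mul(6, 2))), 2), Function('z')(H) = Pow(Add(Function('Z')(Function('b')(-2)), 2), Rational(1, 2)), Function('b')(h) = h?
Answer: -15219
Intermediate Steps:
Function('Z')(I) = Mul(-1, I) (Function('Z')(I) = Mul(I, -1) = Mul(-1, I))
Function('z')(H) = 2 (Function('z')(H) = Pow(Add(Mul(-1, -2), 2), Rational(1, 2)) = Pow(Add(2, 2), Rational(1, 2)) = Pow(4, Rational(1, 2)) = 2)
G = 121 (G = Pow(Add(Mul(3, 3), 2), 2) = Pow(Add(9, 2), 2) = Pow(11, 2) = 121)
Add(Mul(G, -126), 27) = Add(Mul(121, -126), 27) = Add(-15246, 27) = -15219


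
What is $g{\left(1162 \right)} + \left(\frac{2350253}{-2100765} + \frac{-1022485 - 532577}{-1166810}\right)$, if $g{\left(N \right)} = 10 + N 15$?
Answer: $\frac{854986821468310}{49023872193} \approx 17440.0$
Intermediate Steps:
$g{\left(N \right)} = 10 + 15 N$
$g{\left(1162 \right)} + \left(\frac{2350253}{-2100765} + \frac{-1022485 - 532577}{-1166810}\right) = \left(10 + 15 \cdot 1162\right) + \left(\frac{2350253}{-2100765} + \frac{-1022485 - 532577}{-1166810}\right) = \left(10 + 17430\right) + \left(2350253 \left(- \frac{1}{2100765}\right) + \left(-1022485 - 532577\right) \left(- \frac{1}{1166810}\right)\right) = 17440 - - \frac{10490422390}{49023872193} = 17440 + \left(- \frac{2350253}{2100765} + \frac{777531}{583405}\right) = 17440 + \frac{10490422390}{49023872193} = \frac{854986821468310}{49023872193}$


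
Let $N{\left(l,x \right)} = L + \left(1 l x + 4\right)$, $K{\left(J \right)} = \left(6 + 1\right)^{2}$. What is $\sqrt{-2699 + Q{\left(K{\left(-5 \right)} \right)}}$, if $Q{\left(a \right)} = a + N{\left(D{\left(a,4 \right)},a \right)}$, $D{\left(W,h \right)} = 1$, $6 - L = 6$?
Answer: $7 i \sqrt{53} \approx 50.961 i$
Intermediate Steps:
$L = 0$ ($L = 6 - 6 = 0$)
$K{\left(J \right)} = 49$ ($K{\left(J \right)} = 7^{2} = 49$)
$N{\left(l,x \right)} = 4 + l x$ ($N{\left(l,x \right)} = 0 + \left(1 l x + 4\right) = 0 + \left(l x + 4\right) = 0 + \left(4 + l x\right) = 4 + l x$)
$Q{\left(a \right)} = 4 + 2 a$ ($Q{\left(a \right)} = a + \left(4 + 1 a\right) = a + \left(4 + a\right) = 4 + 2 a$)
$\sqrt{-2699 + Q{\left(K{\left(-5 \right)} \right)}} = \sqrt{-2699 + \left(4 + 2 \cdot 49\right)} = \sqrt{-2699 + \left(4 + 98\right)} = \sqrt{-2699 + 102} = \sqrt{-2597} = 7 i \sqrt{53}$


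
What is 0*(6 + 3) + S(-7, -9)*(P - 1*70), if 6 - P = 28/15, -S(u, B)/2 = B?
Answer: -5928/5 ≈ -1185.6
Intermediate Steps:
S(u, B) = -2*B
P = 62/15 (P = 6 - 28/15 = 62/15 ≈ 4.1333)
0*(6 + 3) + S(-7, -9)*(P - 1*70) = 0*(6 + 3) + (-2*(-9))*(62/15 - 1*70) = 0*9 + 18*(62/15 - 70) = 0 + 18*(-988/15) = 0 - 5928/5 = -5928/5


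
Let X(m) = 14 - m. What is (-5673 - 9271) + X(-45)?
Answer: -14885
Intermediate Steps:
(-5673 - 9271) + X(-45) = (-5673 - 9271) + (14 - 1*(-45)) = -14944 + (14 + 45) = -14944 + 59 = -14885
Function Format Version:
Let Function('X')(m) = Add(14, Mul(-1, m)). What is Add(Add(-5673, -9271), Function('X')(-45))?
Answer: -14885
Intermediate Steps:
Add(Add(-5673, -9271), Function('X')(-45)) = Add(Add(-5673, -9271), Add(14, Mul(-1, -45))) = Add(-14944, Add(14, 45)) = Add(-14944, 59) = -14885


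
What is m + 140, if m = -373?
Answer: -233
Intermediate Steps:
m + 140 = -373 + 140 = -233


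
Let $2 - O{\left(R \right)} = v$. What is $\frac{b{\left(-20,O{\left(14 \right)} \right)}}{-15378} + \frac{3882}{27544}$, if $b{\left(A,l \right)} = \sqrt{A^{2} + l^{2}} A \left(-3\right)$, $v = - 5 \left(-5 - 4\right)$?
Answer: $\frac{1941}{13772} - \frac{10 \sqrt{2249}}{2563} \approx -0.044094$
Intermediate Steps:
$v = 45$ ($v = \left(-5\right) \left(-9\right) = 45$)
$O{\left(R \right)} = -43$ ($O{\left(R \right)} = 2 - 45 = -43$)
$b{\left(A,l \right)} = - 3 A \sqrt{A^{2} + l^{2}}$ ($b{\left(A,l \right)} = A \sqrt{A^{2} + l^{2}} \left(-3\right) = - 3 A \sqrt{A^{2} + l^{2}}$)
$\frac{b{\left(-20,O{\left(14 \right)} \right)}}{-15378} + \frac{3882}{27544} = \frac{\left(-3\right) \left(-20\right) \sqrt{\left(-20\right)^{2} + \left(-43\right)^{2}}}{-15378} + \frac{3882}{27544} = \left(-3\right) \left(-20\right) \sqrt{400 + 1849} \left(- \frac{1}{15378}\right) + 3882 \cdot \frac{1}{27544} = \left(-3\right) \left(-20\right) \sqrt{2249} \left(- \frac{1}{15378}\right) + \frac{1941}{13772} = 60 \sqrt{2249} \left(- \frac{1}{15378}\right) + \frac{1941}{13772} = - \frac{10 \sqrt{2249}}{2563} + \frac{1941}{13772} = \frac{1941}{13772} - \frac{10 \sqrt{2249}}{2563}$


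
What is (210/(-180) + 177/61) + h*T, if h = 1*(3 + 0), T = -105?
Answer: -114655/366 ≈ -313.27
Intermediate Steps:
h = 3 (h = 1*3 = 3)
(210/(-180) + 177/61) + h*T = (210/(-180) + 177/61) + 3*(-105) = (210*(-1/180) + 177*(1/61)) - 315 = (-7/6 + 177/61) - 315 = 635/366 - 315 = -114655/366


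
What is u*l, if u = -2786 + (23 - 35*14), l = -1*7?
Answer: 22771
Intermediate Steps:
l = -7
u = -3253 (u = -2786 + (23 - 490) = -2786 - 467 = -3253)
u*l = -3253*(-7) = 22771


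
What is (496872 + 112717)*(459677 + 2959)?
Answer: 282017816604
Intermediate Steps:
(496872 + 112717)*(459677 + 2959) = 609589*462636 = 282017816604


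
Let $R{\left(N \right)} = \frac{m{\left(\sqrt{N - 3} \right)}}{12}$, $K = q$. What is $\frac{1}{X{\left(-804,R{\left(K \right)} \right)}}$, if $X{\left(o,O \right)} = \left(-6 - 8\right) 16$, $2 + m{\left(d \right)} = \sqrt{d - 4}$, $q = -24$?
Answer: $- \frac{1}{224} \approx -0.0044643$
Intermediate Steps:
$K = -24$
$m{\left(d \right)} = -2 + \sqrt{-4 + d}$ ($m{\left(d \right)} = -2 + \sqrt{d - 4} = -2 + \sqrt{-4 + d}$)
$R{\left(N \right)} = - \frac{1}{6} + \frac{\sqrt{-4 + \sqrt{-3 + N}}}{12}$ ($R{\left(N \right)} = \frac{-2 + \sqrt{-4 + \sqrt{N - 3}}}{12} = \left(-2 + \sqrt{-4 + \sqrt{-3 + N}}\right) \frac{1}{12} = - \frac{1}{6} + \frac{\sqrt{-4 + \sqrt{-3 + N}}}{12}$)
$X{\left(o,O \right)} = -224$ ($X{\left(o,O \right)} = \left(-14\right) 16 = -224$)
$\frac{1}{X{\left(-804,R{\left(K \right)} \right)}} = \frac{1}{-224} = - \frac{1}{224}$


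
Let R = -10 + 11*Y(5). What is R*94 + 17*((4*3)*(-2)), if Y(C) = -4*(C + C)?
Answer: -42708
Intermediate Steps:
Y(C) = -8*C
R = -450 (R = -10 + 11*(-8*5) = -10 + 11*(-40) = -10 - 440 = -450)
R*94 + 17*((4*3)*(-2)) = -450*94 + 17*((4*3)*(-2)) = -42300 + 17*(12*(-2)) = -42300 + 17*(-24) = -42300 - 408 = -42708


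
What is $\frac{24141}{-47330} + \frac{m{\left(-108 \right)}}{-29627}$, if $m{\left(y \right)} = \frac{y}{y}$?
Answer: $- \frac{715272737}{1402245910} \approx -0.51009$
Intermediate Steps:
$m{\left(y \right)} = 1$
$\frac{24141}{-47330} + \frac{m{\left(-108 \right)}}{-29627} = \frac{24141}{-47330} + 1 \frac{1}{-29627} = 24141 \left(- \frac{1}{47330}\right) + 1 \left(- \frac{1}{29627}\right) = - \frac{24141}{47330} - \frac{1}{29627} = - \frac{715272737}{1402245910}$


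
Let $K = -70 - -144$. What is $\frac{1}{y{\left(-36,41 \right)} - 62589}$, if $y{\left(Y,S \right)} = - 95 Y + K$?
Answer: $- \frac{1}{59095} \approx -1.6922 \cdot 10^{-5}$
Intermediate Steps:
$K = 74$ ($K = -70 + 144 = 74$)
$y{\left(Y,S \right)} = 74 - 95 Y$ ($y{\left(Y,S \right)} = - 95 Y + 74 = 74 - 95 Y$)
$\frac{1}{y{\left(-36,41 \right)} - 62589} = \frac{1}{\left(74 - -3420\right) - 62589} = \frac{1}{\left(74 + 3420\right) - 62589} = \frac{1}{3494 - 62589} = \frac{1}{-59095} = - \frac{1}{59095}$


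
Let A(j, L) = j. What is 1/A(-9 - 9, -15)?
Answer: -1/18 ≈ -0.055556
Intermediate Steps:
1/A(-9 - 9, -15) = 1/(-9 - 9) = 1/(-18) = -1/18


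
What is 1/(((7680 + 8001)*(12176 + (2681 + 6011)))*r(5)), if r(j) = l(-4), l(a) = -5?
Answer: -1/1636155540 ≈ -6.1119e-10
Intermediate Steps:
r(j) = -5
1/(((7680 + 8001)*(12176 + (2681 + 6011)))*r(5)) = 1/(((7680 + 8001)*(12176 + (2681 + 6011)))*(-5)) = 1/((15681*(12176 + 8692))*(-5)) = 1/((15681*20868)*(-5)) = 1/(327231108*(-5)) = 1/(-1636155540) = -1/1636155540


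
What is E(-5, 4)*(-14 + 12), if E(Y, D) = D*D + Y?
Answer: -22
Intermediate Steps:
E(Y, D) = Y + D**2 (E(Y, D) = D**2 + Y = Y + D**2)
E(-5, 4)*(-14 + 12) = (-5 + 4**2)*(-14 + 12) = (-5 + 16)*(-2) = 11*(-2) = -22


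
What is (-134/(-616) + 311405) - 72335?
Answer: 73633627/308 ≈ 2.3907e+5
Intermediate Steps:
(-134/(-616) + 311405) - 72335 = (-134*(-1/616) + 311405) - 72335 = (67/308 + 311405) - 72335 = 95912807/308 - 72335 = 73633627/308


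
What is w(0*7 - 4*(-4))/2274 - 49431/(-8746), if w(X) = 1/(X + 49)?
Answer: 1826601214/323186565 ≈ 5.6518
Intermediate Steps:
w(X) = 1/(49 + X)
w(0*7 - 4*(-4))/2274 - 49431/(-8746) = 1/((49 + (0*7 - 4*(-4)))*2274) - 49431/(-8746) = (1/2274)/(49 + (0 + 16)) - 49431*(-1/8746) = (1/2274)/(49 + 16) + 49431/8746 = (1/2274)/65 + 49431/8746 = (1/65)*(1/2274) + 49431/8746 = 1/147810 + 49431/8746 = 1826601214/323186565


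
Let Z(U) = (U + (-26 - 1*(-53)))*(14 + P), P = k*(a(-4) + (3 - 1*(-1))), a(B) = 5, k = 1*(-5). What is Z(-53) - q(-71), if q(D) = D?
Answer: 877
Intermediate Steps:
k = -5
P = -45 (P = -5*(5 + (3 - 1*(-1))) = -5*(5 + (3 + 1)) = -5*(5 + 4) = -5*9 = -45)
Z(U) = -837 - 31*U (Z(U) = (U + (-26 - 1*(-53)))*(14 - 45) = (U + (-26 + 53))*(-31) = (U + 27)*(-31) = (27 + U)*(-31) = -837 - 31*U)
Z(-53) - q(-71) = (-837 - 31*(-53)) - 1*(-71) = (-837 + 1643) + 71 = 806 + 71 = 877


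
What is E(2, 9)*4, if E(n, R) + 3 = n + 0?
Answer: -4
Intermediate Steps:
E(n, R) = -3 + n (E(n, R) = -3 + (n + 0) = -3 + n)
E(2, 9)*4 = (-3 + 2)*4 = -1*4 = -4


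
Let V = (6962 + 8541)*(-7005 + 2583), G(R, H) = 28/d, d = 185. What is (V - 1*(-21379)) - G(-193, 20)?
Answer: -12678584123/185 ≈ -6.8533e+7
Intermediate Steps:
G(R, H) = 28/185
V = -68554266 (V = 15503*(-4422) = -68554266)
(V - 1*(-21379)) - G(-193, 20) = (-68554266 - 1*(-21379)) - 1*28/185 = (-68554266 + 21379) - 28/185 = -68532887 - 28/185 = -12678584123/185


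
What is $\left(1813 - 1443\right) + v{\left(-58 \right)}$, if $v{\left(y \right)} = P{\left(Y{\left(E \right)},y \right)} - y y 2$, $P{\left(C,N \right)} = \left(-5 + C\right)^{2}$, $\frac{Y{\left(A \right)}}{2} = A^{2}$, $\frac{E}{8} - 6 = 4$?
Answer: $163705667$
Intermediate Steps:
$E = 80$ ($E = 48 + 8 \cdot 4 = 48 + 32 = 80$)
$Y{\left(A \right)} = 2 A^{2}$
$v{\left(y \right)} = 163712025 - 2 y^{2}$ ($v{\left(y \right)} = \left(-5 + 2 \cdot 80^{2}\right)^{2} - y y 2 = \left(-5 + 2 \cdot 6400\right)^{2} - y^{2} \cdot 2 = \left(-5 + 12800\right)^{2} - 2 y^{2} = 12795^{2} - 2 y^{2} = 163712025 - 2 y^{2}$)
$\left(1813 - 1443\right) + v{\left(-58 \right)} = \left(1813 - 1443\right) + \left(163712025 - 2 \left(-58\right)^{2}\right) = 370 + \left(163712025 - 6728\right) = 370 + 163705297 = 163705667$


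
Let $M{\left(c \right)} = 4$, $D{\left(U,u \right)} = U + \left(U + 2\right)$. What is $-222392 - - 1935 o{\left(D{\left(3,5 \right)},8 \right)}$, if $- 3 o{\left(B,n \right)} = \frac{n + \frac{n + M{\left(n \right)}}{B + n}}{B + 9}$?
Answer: $- \frac{15145231}{68} \approx -2.2272 \cdot 10^{5}$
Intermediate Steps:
$D{\left(U,u \right)} = 2 + 2 U$ ($D{\left(U,u \right)} = U + \left(2 + U\right) = 2 + 2 U$)
$o{\left(B,n \right)} = - \frac{n + \frac{4 + n}{B + n}}{3 \left(9 + B\right)}$ ($o{\left(B,n \right)} = - \frac{\left(n + \frac{n + 4}{B + n}\right) \frac{1}{B + 9}}{3} = - \frac{\left(n + \frac{4 + n}{B + n}\right) \frac{1}{9 + B}}{3} = - \frac{\frac{1}{9 + B} \left(n + \frac{4 + n}{B + n}\right)}{3} = - \frac{n + \frac{4 + n}{B + n}}{3 \left(9 + B\right)}$)
$-222392 - - 1935 o{\left(D{\left(3,5 \right)},8 \right)} = -222392 - - 1935 \frac{-4 - 8 - 8^{2} - \left(2 + 2 \cdot 3\right) 8}{3 \left(\left(2 + 2 \cdot 3\right)^{2} + 9 \left(2 + 2 \cdot 3\right) + 9 \cdot 8 + \left(2 + 2 \cdot 3\right) 8\right)} = -222392 - - 1935 \frac{-4 - 8 - 64 - \left(2 + 6\right) 8}{3 \left(\left(2 + 6\right)^{2} + 9 \left(2 + 6\right) + 72 + \left(2 + 6\right) 8\right)} = -222392 - - 1935 \frac{-4 - 8 - 64 - 8 \cdot 8}{3 \left(8^{2} + 9 \cdot 8 + 72 + 8 \cdot 8\right)} = -222392 - - 1935 \frac{-4 - 8 - 64 - 64}{3 \left(64 + 72 + 72 + 64\right)} = -222392 - - 1935 \cdot \frac{1}{3} \cdot \frac{1}{272} \left(-140\right) = -222392 - \left(-1935\right) \left(- \frac{35}{204}\right) = -222392 - \frac{22575}{68} = - \frac{15145231}{68}$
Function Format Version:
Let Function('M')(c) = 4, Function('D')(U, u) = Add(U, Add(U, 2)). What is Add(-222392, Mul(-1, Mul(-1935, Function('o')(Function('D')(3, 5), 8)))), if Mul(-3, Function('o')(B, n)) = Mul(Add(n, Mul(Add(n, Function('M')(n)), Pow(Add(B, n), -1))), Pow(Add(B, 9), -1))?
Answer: Rational(-15145231, 68) ≈ -2.2272e+5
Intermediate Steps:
Function('D')(U, u) = Add(2, Mul(2, U)) (Function('D')(U, u) = Add(U, Add(2, U)) = Add(2, Mul(2, U)))
Function('o')(B, n) = Mul(Rational(-1, 3), Pow(Add(9, B), -1), Add(n, Mul(Pow(Add(B, n), -1), Add(4, n)))) (Function('o')(B, n) = Mul(Rational(-1, 3), Mul(Add(n, Mul(Add(n, 4), Pow(Add(B, n), -1))), Pow(Add(B, 9), -1))) = Mul(Rational(-1, 3), Mul(Add(n, Mul(Add(4, n), Pow(Add(B, n), -1))), Pow(Add(9, B), -1))) = Mul(Rational(-1, 3), Mul(Add(n, Mul(Pow(Add(B, n), -1), Add(4, n))), Pow(Add(9, B), -1))) = Mul(Rational(-1, 3), Mul(Pow(Add(9, B), -1), Add(n, Mul(Pow(Add(B, n), -1), Add(4, n))))) = Mul(Rational(-1, 3), Pow(Add(9, B), -1), Add(n, Mul(Pow(Add(B, n), -1), Add(4, n)))))
Add(-222392, Mul(-1, Mul(-1935, Function('o')(Function('D')(3, 5), 8)))) = Add(-222392, Mul(-1, Mul(-1935, Mul(Rational(1, 3), Pow(Add(Pow(Add(2, Mul(2, 3)), 2), Mul(9, Add(2, Mul(2, 3))), Mul(9, 8), Mul(Add(2, Mul(2, 3)), 8)), -1), Add(-4, Mul(-1, 8), Mul(-1, Pow(8, 2)), Mul(-1, Add(2, Mul(2, 3)), 8)))))) = Add(-222392, Mul(-1, Mul(-1935, Mul(Rational(1, 3), Pow(Add(Pow(Add(2, 6), 2), Mul(9, Add(2, 6)), 72, Mul(Add(2, 6), 8)), -1), Add(-4, -8, Mul(-1, 64), Mul(-1, Add(2, 6), 8)))))) = Add(-222392, Mul(-1, Mul(-1935, Mul(Rational(1, 3), Pow(Add(Pow(8, 2), Mul(9, 8), 72, Mul(8, 8)), -1), Add(-4, -8, -64, Mul(-1, 8, 8)))))) = Add(-222392, Mul(-1, Mul(-1935, Mul(Rational(1, 3), Pow(Add(64, 72, 72, 64), -1), Add(-4, -8, -64, -64))))) = Add(-222392, Mul(-1, Mul(-1935, Mul(Rational(1, 3), Pow(272, -1), -140)))) = Add(-222392, Mul(-1, Mul(-1935, Mul(Rational(1, 3), Rational(1, 272), -140)))) = Add(-222392, Mul(-1, Mul(-1935, Rational(-35, 204)))) = Add(-222392, Mul(-1, Rational(22575, 68))) = Add(-222392, Rational(-22575, 68)) = Rational(-15145231, 68)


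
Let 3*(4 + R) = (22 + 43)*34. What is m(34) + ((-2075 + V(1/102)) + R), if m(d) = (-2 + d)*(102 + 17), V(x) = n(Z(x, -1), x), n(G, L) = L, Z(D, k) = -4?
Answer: 83833/34 ≈ 2465.7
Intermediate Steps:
V(x) = x
R = 2198/3 (R = -4 + ((22 + 43)*34)/3 = -4 + (65*34)/3 = -4 + (⅓)*2210 = -4 + 2210/3 = 2198/3 ≈ 732.67)
m(d) = -238 + 119*d (m(d) = (-2 + d)*119 = -238 + 119*d)
m(34) + ((-2075 + V(1/102)) + R) = (-238 + 119*34) + ((-2075 + 1/102) + 2198/3) = (-238 + 4046) + ((-2075 + 1/102) + 2198/3) = 3808 + (-211649/102 + 2198/3) = 3808 - 45639/34 = 83833/34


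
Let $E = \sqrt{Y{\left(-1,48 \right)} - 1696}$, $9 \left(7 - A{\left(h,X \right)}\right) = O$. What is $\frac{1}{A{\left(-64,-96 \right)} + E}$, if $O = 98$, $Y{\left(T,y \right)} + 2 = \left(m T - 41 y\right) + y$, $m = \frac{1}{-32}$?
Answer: $- \frac{2016}{1883395} - \frac{324 i \sqrt{9262}}{1883395} \approx -0.0010704 - 0.016556 i$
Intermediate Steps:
$m = - \frac{1}{32} \approx -0.03125$
$Y{\left(T,y \right)} = -2 - 40 y - \frac{T}{32}$ ($Y{\left(T,y \right)} = -2 + \left(\left(- \frac{T}{32} - 41 y\right) + y\right) = -2 + \left(\left(- 41 y - \frac{T}{32}\right) + y\right) = -2 - \left(40 y + \frac{T}{32}\right) = -2 - 40 y - \frac{T}{32}$)
$A{\left(h,X \right)} = - \frac{35}{9}$ ($A{\left(h,X \right)} = 7 - \frac{98}{9} = - \frac{35}{9}$)
$E = \frac{5 i \sqrt{9262}}{8}$ ($E = \sqrt{\left(-2 - 1920 - - \frac{1}{32}\right) - 1696} = \sqrt{\left(-2 - 1920 + \frac{1}{32}\right) - 1696} = \sqrt{- \frac{61503}{32} - 1696} = \sqrt{- \frac{115775}{32}} = \frac{5 i \sqrt{9262}}{8} \approx 60.15 i$)
$\frac{1}{A{\left(-64,-96 \right)} + E} = \frac{1}{- \frac{35}{9} + \frac{5 i \sqrt{9262}}{8}}$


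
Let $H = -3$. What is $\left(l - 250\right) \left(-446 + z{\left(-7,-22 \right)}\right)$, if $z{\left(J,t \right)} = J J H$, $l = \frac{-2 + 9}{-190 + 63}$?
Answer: $\frac{18831901}{127} \approx 1.4828 \cdot 10^{5}$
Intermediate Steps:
$l = - \frac{7}{127}$ ($l = \frac{7}{-127} = 7 \left(- \frac{1}{127}\right) = - \frac{7}{127} \approx -0.055118$)
$z{\left(J,t \right)} = - 3 J^{2}$ ($z{\left(J,t \right)} = J J \left(-3\right) = J^{2} \left(-3\right) = - 3 J^{2}$)
$\left(l - 250\right) \left(-446 + z{\left(-7,-22 \right)}\right) = \left(- \frac{7}{127} - 250\right) \left(-446 - 3 \left(-7\right)^{2}\right) = - \frac{31757 \left(-446 - 147\right)}{127} = \left(- \frac{31757}{127}\right) \left(-593\right) = \frac{18831901}{127}$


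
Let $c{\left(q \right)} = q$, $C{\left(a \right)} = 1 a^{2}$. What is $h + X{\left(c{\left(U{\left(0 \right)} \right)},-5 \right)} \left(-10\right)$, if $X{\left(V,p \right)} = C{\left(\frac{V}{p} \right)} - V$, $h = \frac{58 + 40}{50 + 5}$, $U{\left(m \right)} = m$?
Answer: $\frac{98}{55} \approx 1.7818$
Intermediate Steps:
$C{\left(a \right)} = a^{2}$
$h = \frac{98}{55} \approx 1.7818$
$X{\left(V,p \right)} = - V + \frac{V^{2}}{p^{2}}$ ($X{\left(V,p \right)} = \left(\frac{V}{p}\right)^{2} - V = \frac{V^{2}}{p^{2}} - V = - V + \frac{V^{2}}{p^{2}}$)
$h + X{\left(c{\left(U{\left(0 \right)} \right)},-5 \right)} \left(-10\right) = \frac{98}{55} + \left(\left(-1\right) 0 + \frac{0^{2}}{25}\right) \left(-10\right) = \frac{98}{55} + \left(0 + 0 \cdot \frac{1}{25}\right) \left(-10\right) = \frac{98}{55} + \left(0 + 0\right) \left(-10\right) = \frac{98}{55} + 0 \left(-10\right) = \frac{98}{55} + 0 = \frac{98}{55}$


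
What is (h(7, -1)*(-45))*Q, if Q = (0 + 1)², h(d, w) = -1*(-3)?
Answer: -135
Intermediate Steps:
h(d, w) = 3
Q = 1 (Q = 1² = 1)
(h(7, -1)*(-45))*Q = (3*(-45))*1 = -135*1 = -135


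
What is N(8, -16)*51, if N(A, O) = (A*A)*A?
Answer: 26112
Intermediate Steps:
N(A, O) = A³ (N(A, O) = A²*A = A³)
N(8, -16)*51 = 8³*51 = 512*51 = 26112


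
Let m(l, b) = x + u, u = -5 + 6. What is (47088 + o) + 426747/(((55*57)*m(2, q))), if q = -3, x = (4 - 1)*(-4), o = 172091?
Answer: 2519320356/11495 ≈ 2.1917e+5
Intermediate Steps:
u = 1
x = -12 (x = 3*(-4) = -12)
m(l, b) = -11 (m(l, b) = -12 + 1 = -11)
(47088 + o) + 426747/(((55*57)*m(2, q))) = (47088 + 172091) + 426747/(((55*57)*(-11))) = 219179 + 426747/((3135*(-11))) = 219179 + 426747/(-34485) = 219179 + 426747*(-1/34485) = 219179 - 142249/11495 = 2519320356/11495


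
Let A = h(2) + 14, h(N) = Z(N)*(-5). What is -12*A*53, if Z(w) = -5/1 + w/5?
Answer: -23532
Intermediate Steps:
Z(w) = -5 + w/5 (Z(w) = -5*1 + w*(⅕) = -5 + w/5)
h(N) = 25 - N (h(N) = (-5 + N/5)*(-5) = 25 - N)
A = 37 (A = (25 - 1*2) + 14 = (25 - 2) + 14 = 23 + 14 = 37)
-12*A*53 = -12*37*53 = -444*53 = -23532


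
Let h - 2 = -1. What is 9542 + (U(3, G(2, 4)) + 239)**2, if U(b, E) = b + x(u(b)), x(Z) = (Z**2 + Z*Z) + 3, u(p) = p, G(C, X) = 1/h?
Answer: 78711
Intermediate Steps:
h = 1 (h = 2 - 1 = 1)
G(C, X) = 1 (G(C, X) = 1/1 = 1)
x(Z) = 3 + 2*Z**2 (x(Z) = (Z**2 + Z**2) + 3 = 2*Z**2 + 3 = 3 + 2*Z**2)
U(b, E) = 3 + b + 2*b**2 (U(b, E) = b + (3 + 2*b**2) = 3 + b + 2*b**2)
9542 + (U(3, G(2, 4)) + 239)**2 = 9542 + ((3 + 3 + 2*3**2) + 239)**2 = 9542 + ((3 + 3 + 2*9) + 239)**2 = 9542 + ((3 + 3 + 18) + 239)**2 = 9542 + (24 + 239)**2 = 9542 + 263**2 = 9542 + 69169 = 78711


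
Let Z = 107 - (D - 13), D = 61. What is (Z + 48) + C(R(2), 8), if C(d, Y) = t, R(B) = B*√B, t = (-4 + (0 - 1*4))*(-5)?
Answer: 147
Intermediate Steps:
t = 40 (t = (-4 + (0 - 4))*(-5) = (-4 - 4)*(-5) = -8*(-5) = 40)
R(B) = B^(3/2)
C(d, Y) = 40
Z = 59 (Z = 107 - (61 - 13) = 107 - 1*48 = 107 - 48 = 59)
(Z + 48) + C(R(2), 8) = (59 + 48) + 40 = 107 + 40 = 147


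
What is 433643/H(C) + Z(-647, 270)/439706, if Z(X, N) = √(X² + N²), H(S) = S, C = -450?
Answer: -433643/450 + √491509/439706 ≈ -963.65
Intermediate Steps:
Z(X, N) = √(N² + X²)
433643/H(C) + Z(-647, 270)/439706 = 433643/(-450) + √(270² + (-647)²)/439706 = 433643*(-1/450) + √(72900 + 418609)*(1/439706) = -433643/450 + √491509*(1/439706) = -433643/450 + √491509/439706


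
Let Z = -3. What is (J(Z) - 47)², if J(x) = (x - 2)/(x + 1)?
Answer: 7921/4 ≈ 1980.3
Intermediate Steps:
J(x) = (-2 + x)/(1 + x)
(J(Z) - 47)² = ((-2 - 3)/(1 - 3) - 47)² = (-5/(-2) - 47)² = (-½*(-5) - 47)² = (5/2 - 47)² = (-89/2)² = 7921/4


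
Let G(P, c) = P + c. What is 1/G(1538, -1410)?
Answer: 1/128 ≈ 0.0078125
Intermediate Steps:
1/G(1538, -1410) = 1/(1538 - 1410) = 1/128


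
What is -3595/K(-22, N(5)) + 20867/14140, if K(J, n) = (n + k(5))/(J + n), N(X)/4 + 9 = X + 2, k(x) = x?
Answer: -72616019/2020 ≈ -35949.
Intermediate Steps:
N(X) = -28 + 4*X (N(X) = -36 + 4*(X + 2) = -36 + 4*(2 + X) = -36 + (8 + 4*X) = -28 + 4*X)
K(J, n) = (5 + n)/(J + n) (K(J, n) = (n + 5)/(J + n) = (5 + n)/(J + n))
-3595/K(-22, N(5)) + 20867/14140 = -3595*(-22 + (-28 + 4*5))/(5 + (-28 + 4*5)) + 20867/14140 = -3595*(-22 + (-28 + 20))/(5 + (-28 + 20)) + 20867*(1/14140) = -3595*(-22 - 8)/(5 - 8) + 2981/2020 = -3595/(-3/(-30)) + 2981/2020 = -3595/((-1/30*(-3))) + 2981/2020 = -3595/⅒ + 2981/2020 = -3595*10 + 2981/2020 = -35950 + 2981/2020 = -72616019/2020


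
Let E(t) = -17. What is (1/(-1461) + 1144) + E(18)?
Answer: 1646546/1461 ≈ 1127.0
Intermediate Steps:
(1/(-1461) + 1144) + E(18) = (1/(-1461) + 1144) - 17 = (-1/1461 + 1144) - 17 = 1671383/1461 - 17 = 1646546/1461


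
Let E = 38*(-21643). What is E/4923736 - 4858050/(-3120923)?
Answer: 561921118111/404384234956 ≈ 1.3896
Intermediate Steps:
E = -822434
E/4923736 - 4858050/(-3120923) = -822434/4923736 - 4858050/(-3120923) = -822434*1/4923736 - 4858050*(-1/3120923) = -21643/129572 + 4858050/3120923 = 561921118111/404384234956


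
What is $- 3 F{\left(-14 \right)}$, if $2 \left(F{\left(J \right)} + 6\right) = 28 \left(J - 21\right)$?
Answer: $1488$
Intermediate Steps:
$F{\left(J \right)} = -300 + 14 J$ ($F{\left(J \right)} = -6 + \frac{28 \left(J - 21\right)}{2} = -6 + \frac{28 \left(-21 + J\right)}{2} = -6 + \frac{-588 + 28 J}{2} = -6 + \left(-294 + 14 J\right) = -300 + 14 J$)
$- 3 F{\left(-14 \right)} = - 3 \left(-300 + 14 \left(-14\right)\right) = - 3 \left(-300 - 196\right) = \left(-3\right) \left(-496\right) = 1488$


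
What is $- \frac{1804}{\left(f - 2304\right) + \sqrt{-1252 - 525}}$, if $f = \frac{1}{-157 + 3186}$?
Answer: $\frac{19067225232770}{24360081248341} + \frac{8275706582 i \sqrt{1777}}{24360081248341} \approx 0.78272 + 0.014321 i$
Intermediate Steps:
$f = \frac{1}{3029} \approx 0.00033014$
$- \frac{1804}{\left(f - 2304\right) + \sqrt{-1252 - 525}} = - \frac{1804}{\left(\frac{1}{3029} - 2304\right) + \sqrt{-1252 - 525}} = - \frac{1804}{- \frac{6978815}{3029} + \sqrt{-1777}} = - \frac{1804}{- \frac{6978815}{3029} + i \sqrt{1777}}$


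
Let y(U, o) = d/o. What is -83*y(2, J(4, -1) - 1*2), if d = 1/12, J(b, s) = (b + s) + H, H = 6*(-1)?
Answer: 83/60 ≈ 1.3833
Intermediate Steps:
H = -6
J(b, s) = -6 + b + s (J(b, s) = (b + s) - 6 = -6 + b + s)
d = 1/12 (d = 1*(1/12) = 1/12 ≈ 0.083333)
y(U, o) = 1/(12*o)
-83*y(2, J(4, -1) - 1*2) = -83/(12*((-6 + 4 - 1) - 1*2)) = -83/(12*(-3 - 2)) = -83/(12*(-5)) = -83*(-1)/(12*5) = -83*(-1/60) = 83/60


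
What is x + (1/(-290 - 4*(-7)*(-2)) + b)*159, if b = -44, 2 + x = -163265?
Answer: -58911157/346 ≈ -1.7026e+5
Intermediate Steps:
x = -163267 (x = -2 - 163265 = -163267)
x + (1/(-290 - 4*(-7)*(-2)) + b)*159 = -163267 + (1/(-290 - 4*(-7)*(-2)) - 44)*159 = -163267 + (1/(-290 + 28*(-2)) - 44)*159 = -163267 + (1/(-290 - 56) - 44)*159 = -163267 + (1/(-346) - 44)*159 = -163267 + (-1/346 - 44)*159 = -163267 - 15225/346*159 = -163267 - 2420775/346 = -58911157/346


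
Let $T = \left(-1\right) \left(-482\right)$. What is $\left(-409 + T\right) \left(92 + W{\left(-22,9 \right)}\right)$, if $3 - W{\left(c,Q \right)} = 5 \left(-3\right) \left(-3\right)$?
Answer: $3650$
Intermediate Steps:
$W{\left(c,Q \right)} = -42$ ($W{\left(c,Q \right)} = 3 - 5 \left(-3\right) \left(-3\right) = 3 - \left(-15\right) \left(-3\right) = 3 - 45 = -42$)
$T = 482$
$\left(-409 + T\right) \left(92 + W{\left(-22,9 \right)}\right) = \left(-409 + 482\right) \left(92 - 42\right) = 73 \cdot 50 = 3650$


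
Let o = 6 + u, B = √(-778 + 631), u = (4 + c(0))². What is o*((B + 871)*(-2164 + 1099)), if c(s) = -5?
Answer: -6493305 - 52185*I*√3 ≈ -6.4933e+6 - 90387.0*I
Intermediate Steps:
u = 1 (u = (4 - 5)² = (-1)² = 1)
B = 7*I*√3 (B = √(-147) = 7*I*√3 ≈ 12.124*I)
o = 7 (o = 6 + 1 = 7)
o*((B + 871)*(-2164 + 1099)) = 7*((7*I*√3 + 871)*(-2164 + 1099)) = 7*((871 + 7*I*√3)*(-1065)) = 7*(-927615 - 7455*I*√3) = -6493305 - 52185*I*√3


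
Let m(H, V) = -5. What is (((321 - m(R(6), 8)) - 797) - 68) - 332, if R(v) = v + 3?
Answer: -871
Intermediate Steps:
R(v) = 3 + v
(((321 - m(R(6), 8)) - 797) - 68) - 332 = (((321 - 1*(-5)) - 797) - 68) - 332 = (((321 + 5) - 797) - 68) - 332 = ((326 - 797) - 68) - 332 = (-471 - 68) - 332 = -539 - 332 = -871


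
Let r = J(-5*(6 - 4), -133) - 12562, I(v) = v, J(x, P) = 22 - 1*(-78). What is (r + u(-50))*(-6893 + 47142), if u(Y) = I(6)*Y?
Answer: -513657738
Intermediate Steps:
J(x, P) = 100 (J(x, P) = 22 + 78 = 100)
r = -12462 (r = 100 - 12562 = -12462)
u(Y) = 6*Y
(r + u(-50))*(-6893 + 47142) = (-12462 + 6*(-50))*(-6893 + 47142) = (-12462 - 300)*40249 = -12762*40249 = -513657738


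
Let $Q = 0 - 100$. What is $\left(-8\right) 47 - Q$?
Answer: $-276$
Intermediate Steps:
$Q = -100$ ($Q = 0 - 100 = -100$)
$\left(-8\right) 47 - Q = \left(-8\right) 47 - -100 = -376 + 100 = -276$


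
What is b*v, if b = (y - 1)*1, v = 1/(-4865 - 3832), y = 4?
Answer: -1/2899 ≈ -0.00034495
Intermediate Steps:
v = -1/8697 (v = 1/(-8697) = -1/8697 ≈ -0.00011498)
b = 3 (b = (4 - 1)*1 = 3*1 = 3)
b*v = 3*(-1/8697) = -1/2899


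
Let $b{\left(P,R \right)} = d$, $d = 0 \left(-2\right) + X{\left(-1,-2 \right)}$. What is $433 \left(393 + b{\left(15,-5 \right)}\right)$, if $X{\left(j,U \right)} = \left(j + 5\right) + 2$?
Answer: $172767$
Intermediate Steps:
$X{\left(j,U \right)} = 7 + j$ ($X{\left(j,U \right)} = \left(5 + j\right) + 2 = 7 + j$)
$d = 6$ ($d = 0 \left(-2\right) + \left(7 - 1\right) = 0 + 6 = 6$)
$b{\left(P,R \right)} = 6$
$433 \left(393 + b{\left(15,-5 \right)}\right) = 433 \left(393 + 6\right) = 433 \cdot 399 = 172767$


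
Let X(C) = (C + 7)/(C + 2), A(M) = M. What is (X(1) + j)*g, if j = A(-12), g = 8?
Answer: -224/3 ≈ -74.667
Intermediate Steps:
j = -12
X(C) = (7 + C)/(2 + C)
(X(1) + j)*g = ((7 + 1)/(2 + 1) - 12)*8 = (8/3 - 12)*8 = -28/3*8 = -224/3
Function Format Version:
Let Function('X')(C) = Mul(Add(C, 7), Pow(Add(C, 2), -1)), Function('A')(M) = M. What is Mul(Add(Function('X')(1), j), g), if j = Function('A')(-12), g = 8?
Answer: Rational(-224, 3) ≈ -74.667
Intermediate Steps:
j = -12
Function('X')(C) = Mul(Pow(Add(2, C), -1), Add(7, C)) (Function('X')(C) = Mul(Add(7, C), Pow(Add(2, C), -1)) = Mul(Pow(Add(2, C), -1), Add(7, C)))
Mul(Add(Function('X')(1), j), g) = Mul(Add(Mul(Pow(Add(2, 1), -1), Add(7, 1)), -12), 8) = Mul(Add(Mul(Pow(3, -1), 8), -12), 8) = Mul(Add(Mul(Rational(1, 3), 8), -12), 8) = Mul(Add(Rational(8, 3), -12), 8) = Mul(Rational(-28, 3), 8) = Rational(-224, 3)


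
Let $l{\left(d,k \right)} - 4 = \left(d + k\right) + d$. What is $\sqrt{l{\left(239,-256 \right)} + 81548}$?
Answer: $3 \sqrt{9086} \approx 285.96$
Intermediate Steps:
$l{\left(d,k \right)} = 4 + k + 2 d$ ($l{\left(d,k \right)} = 4 + \left(\left(d + k\right) + d\right) = 4 + \left(k + 2 d\right) = 4 + k + 2 d$)
$\sqrt{l{\left(239,-256 \right)} + 81548} = \sqrt{\left(4 - 256 + 2 \cdot 239\right) + 81548} = \sqrt{\left(4 - 256 + 478\right) + 81548} = \sqrt{226 + 81548} = \sqrt{81774} = 3 \sqrt{9086}$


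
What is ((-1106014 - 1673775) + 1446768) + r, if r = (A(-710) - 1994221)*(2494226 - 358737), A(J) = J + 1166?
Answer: -4257664559106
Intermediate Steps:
A(J) = 1166 + J
r = -4257663226085 (r = ((1166 - 710) - 1994221)*(2494226 - 358737) = (456 - 1994221)*2135489 = -1993765*2135489 = -4257663226085)
((-1106014 - 1673775) + 1446768) + r = ((-1106014 - 1673775) + 1446768) - 4257663226085 = (-2779789 + 1446768) - 4257663226085 = -1333021 - 4257663226085 = -4257664559106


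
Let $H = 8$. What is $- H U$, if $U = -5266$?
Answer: $42128$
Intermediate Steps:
$- H U = \left(-1\right) 8 \left(-5266\right) = \left(-8\right) \left(-5266\right) = 42128$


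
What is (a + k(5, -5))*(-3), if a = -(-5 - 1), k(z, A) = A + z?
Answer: -18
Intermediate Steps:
a = 6 (a = -1*(-6) = 6)
(a + k(5, -5))*(-3) = (6 + (-5 + 5))*(-3) = (6 + 0)*(-3) = 6*(-3) = -18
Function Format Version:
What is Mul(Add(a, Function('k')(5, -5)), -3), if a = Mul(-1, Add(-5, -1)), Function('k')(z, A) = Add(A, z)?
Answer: -18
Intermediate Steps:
a = 6 (a = Mul(-1, -6) = 6)
Mul(Add(a, Function('k')(5, -5)), -3) = Mul(Add(6, Add(-5, 5)), -3) = Mul(Add(6, 0), -3) = Mul(6, -3) = -18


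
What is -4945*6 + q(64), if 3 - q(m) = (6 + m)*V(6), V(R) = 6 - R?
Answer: -29667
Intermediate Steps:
q(m) = 3 (q(m) = 3 - (6 + m)*(6 - 1*6) = 3 - (6 + m)*(6 - 6) = 3 - (6 + m)*0 = 3 - 1*0 = 3 + 0 = 3)
-4945*6 + q(64) = -4945*6 + 3 = -29670 + 3 = -29667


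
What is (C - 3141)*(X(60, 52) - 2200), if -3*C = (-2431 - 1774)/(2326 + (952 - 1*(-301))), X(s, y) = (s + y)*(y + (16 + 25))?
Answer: -277049369792/10737 ≈ -2.5803e+7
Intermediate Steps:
X(s, y) = (41 + y)*(s + y) (X(s, y) = (s + y)*(y + 41) = (s + y)*(41 + y) = (41 + y)*(s + y))
C = 4205/10737 (C = -(-2431 - 1774)/(3*(2326 + (952 - 1*(-301)))) = -(-4205)/(3*(2326 + (952 + 301))) = -(-4205)/(3*(2326 + 1253)) = -(-4205)/(3*3579) = -⅓*(-4205/3579) = 4205/10737 ≈ 0.39164)
(C - 3141)*(X(60, 52) - 2200) = (4205/10737 - 3141)*((52² + 41*60 + 41*52 + 60*52) - 2200) = -33720712*((2704 + 2460 + 2132 + 3120) - 2200)/10737 = -33720712*(10416 - 2200)/10737 = -33720712/10737*8216 = -277049369792/10737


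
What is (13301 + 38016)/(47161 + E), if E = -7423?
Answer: 51317/39738 ≈ 1.2914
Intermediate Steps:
(13301 + 38016)/(47161 + E) = (13301 + 38016)/(47161 - 7423) = 51317/39738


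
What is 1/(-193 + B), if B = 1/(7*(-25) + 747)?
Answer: -572/110395 ≈ -0.0051814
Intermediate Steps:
B = 1/572 (B = 1/(-175 + 747) = 1/572 ≈ 0.0017483)
1/(-193 + B) = 1/(-193 + 1/572) = 1/(-110395/572) = -572/110395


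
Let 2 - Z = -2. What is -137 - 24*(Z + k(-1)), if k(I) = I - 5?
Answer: -89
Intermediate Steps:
k(I) = -5 + I
Z = 4 (Z = 2 - 1*(-2) = 2 + 2 = 4)
-137 - 24*(Z + k(-1)) = -137 - 24*(4 + (-5 - 1)) = -137 - 24*(4 - 6) = -137 - 24*(-2) = -137 - 8*(-6) = -137 + 48 = -89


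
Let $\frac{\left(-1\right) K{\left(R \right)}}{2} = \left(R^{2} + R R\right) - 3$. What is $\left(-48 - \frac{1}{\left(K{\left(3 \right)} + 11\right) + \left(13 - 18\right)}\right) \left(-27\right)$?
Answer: $\frac{10359}{8} \approx 1294.9$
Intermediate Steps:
$K{\left(R \right)} = 6 - 4 R^{2}$ ($K{\left(R \right)} = - 2 \left(\left(R^{2} + R R\right) - 3\right) = - 2 \left(\left(R^{2} + R^{2}\right) - 3\right) = - 2 \left(2 R^{2} - 3\right) = - 2 \left(-3 + 2 R^{2}\right) = 6 - 4 R^{2}$)
$\left(-48 - \frac{1}{\left(K{\left(3 \right)} + 11\right) + \left(13 - 18\right)}\right) \left(-27\right) = \left(-48 - \frac{1}{\left(\left(6 - 4 \cdot 3^{2}\right) + 11\right) + \left(13 - 18\right)}\right) \left(-27\right) = \left(-48 - \frac{1}{\left(\left(6 - 36\right) + 11\right) - 5}\right) \left(-27\right) = \left(-48 - \frac{1}{\left(-30 + 11\right) - 5}\right) \left(-27\right) = \left(-48 - \frac{1}{-19 - 5}\right) \left(-27\right) = \left(-48 - \frac{1}{-24}\right) \left(-27\right) = \left(-48 - - \frac{1}{24}\right) \left(-27\right) = \left(-48 + \frac{1}{24}\right) \left(-27\right) = \left(- \frac{1151}{24}\right) \left(-27\right) = \frac{10359}{8}$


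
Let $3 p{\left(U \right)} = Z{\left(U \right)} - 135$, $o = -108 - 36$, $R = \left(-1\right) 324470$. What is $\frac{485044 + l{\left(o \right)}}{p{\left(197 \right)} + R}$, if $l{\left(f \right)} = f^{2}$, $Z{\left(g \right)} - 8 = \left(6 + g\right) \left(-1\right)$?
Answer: $- \frac{25289}{16229} \approx -1.5583$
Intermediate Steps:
$R = -324470$
$o = -144$ ($o = -108 - 36 = -144$)
$Z{\left(g \right)} = 2 - g$ ($Z{\left(g \right)} = 8 + \left(6 + g\right) \left(-1\right) = 8 - \left(6 + g\right) = 2 - g$)
$p{\left(U \right)} = - \frac{133}{3} - \frac{U}{3}$ ($p{\left(U \right)} = \frac{\left(2 - U\right) - 135}{3} = \frac{-133 - U}{3} = - \frac{133}{3} - \frac{U}{3}$)
$\frac{485044 + l{\left(o \right)}}{p{\left(197 \right)} + R} = \frac{485044 + \left(-144\right)^{2}}{\left(- \frac{133}{3} - \frac{197}{3}\right) - 324470} = \frac{485044 + 20736}{\left(- \frac{133}{3} - \frac{197}{3}\right) - 324470} = \frac{505780}{-110 - 324470} = \frac{505780}{-324580} = 505780 \left(- \frac{1}{324580}\right) = - \frac{25289}{16229}$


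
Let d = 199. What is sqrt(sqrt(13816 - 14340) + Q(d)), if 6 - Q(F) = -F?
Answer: sqrt(205 + 2*I*sqrt(131)) ≈ 14.34 + 0.79815*I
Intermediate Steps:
Q(F) = 6 + F (Q(F) = 6 - (-1)*F = 6 + F)
sqrt(sqrt(13816 - 14340) + Q(d)) = sqrt(sqrt(13816 - 14340) + (6 + 199)) = sqrt(sqrt(-524) + 205) = sqrt(2*I*sqrt(131) + 205) = sqrt(205 + 2*I*sqrt(131))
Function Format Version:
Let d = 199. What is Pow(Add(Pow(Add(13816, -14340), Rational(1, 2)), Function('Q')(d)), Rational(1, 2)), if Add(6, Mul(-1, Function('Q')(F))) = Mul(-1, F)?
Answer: Pow(Add(205, Mul(2, I, Pow(131, Rational(1, 2)))), Rational(1, 2)) ≈ Add(14.340, Mul(0.79815, I))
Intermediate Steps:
Function('Q')(F) = Add(6, F) (Function('Q')(F) = Add(6, Mul(-1, Mul(-1, F))) = Add(6, F))
Pow(Add(Pow(Add(13816, -14340), Rational(1, 2)), Function('Q')(d)), Rational(1, 2)) = Pow(Add(Pow(Add(13816, -14340), Rational(1, 2)), Add(6, 199)), Rational(1, 2)) = Pow(Add(Pow(-524, Rational(1, 2)), 205), Rational(1, 2)) = Pow(Add(Mul(2, I, Pow(131, Rational(1, 2))), 205), Rational(1, 2)) = Pow(Add(205, Mul(2, I, Pow(131, Rational(1, 2)))), Rational(1, 2))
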